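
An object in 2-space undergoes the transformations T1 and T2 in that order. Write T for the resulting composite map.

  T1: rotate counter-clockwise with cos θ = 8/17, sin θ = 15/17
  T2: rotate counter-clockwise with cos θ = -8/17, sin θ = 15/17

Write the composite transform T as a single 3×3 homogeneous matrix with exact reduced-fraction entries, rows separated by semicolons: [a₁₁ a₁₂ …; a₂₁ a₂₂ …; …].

T = [-1 0 0; 0 -1 0; 0 0 1]

T1 = [8/17 -15/17 0; 15/17 8/17 0; 0 0 1]
T2·T1 = [-1 0 0; 0 -1 0; 0 0 1]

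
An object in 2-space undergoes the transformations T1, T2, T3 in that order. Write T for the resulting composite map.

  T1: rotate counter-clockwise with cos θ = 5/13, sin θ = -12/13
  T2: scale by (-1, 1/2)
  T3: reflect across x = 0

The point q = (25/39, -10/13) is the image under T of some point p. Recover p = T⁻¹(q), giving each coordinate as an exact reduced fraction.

T1 = [5/13 12/13 0; -12/13 5/13 0; 0 0 1]
T2·T1 = [-5/13 -12/13 0; -6/13 5/26 0; 0 0 1]
T3·…·T1 = [5/13 12/13 0; -6/13 5/26 0; 0 0 1]
det M = 1/2; M⁻¹ = [5/13 -24/13 0; 12/13 10/13 0; 0 0 1]
M⁻¹ · (25/39, -10/13)ᵀ = (5/3, 0)ᵀ

p = (5/3, 0)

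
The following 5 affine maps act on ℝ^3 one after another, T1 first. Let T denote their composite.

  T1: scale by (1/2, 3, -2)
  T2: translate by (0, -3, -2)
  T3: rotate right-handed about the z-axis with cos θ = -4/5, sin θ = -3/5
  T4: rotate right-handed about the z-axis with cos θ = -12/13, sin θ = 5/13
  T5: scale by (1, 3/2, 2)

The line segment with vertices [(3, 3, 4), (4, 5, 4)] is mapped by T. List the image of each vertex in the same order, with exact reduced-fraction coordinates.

image vertices: (-3/130, 603/65, -20), (-66/65, 1182/65, -20)

T1 scale by (1/2, 3, -2): (3, 3, 4) → (3/2, 9, -8); (4, 5, 4) → (2, 15, -8)
T2 translate by (0, -3, -2): (3/2, 9, -8) → (3/2, 6, -10); (2, 15, -8) → (2, 12, -10)
T3 rotate right-handed about the z-axis with cos θ = -4/5, sin θ = -3/5: (3/2, 6, -10) → (12/5, -57/10, -10); (2, 12, -10) → (28/5, -54/5, -10)
T4 rotate right-handed about the z-axis with cos θ = -12/13, sin θ = 5/13: (12/5, -57/10, -10) → (-3/130, 402/65, -10); (28/5, -54/5, -10) → (-66/65, 788/65, -10)
T5 scale by (1, 3/2, 2): (-3/130, 402/65, -10) → (-3/130, 603/65, -20); (-66/65, 788/65, -10) → (-66/65, 1182/65, -20)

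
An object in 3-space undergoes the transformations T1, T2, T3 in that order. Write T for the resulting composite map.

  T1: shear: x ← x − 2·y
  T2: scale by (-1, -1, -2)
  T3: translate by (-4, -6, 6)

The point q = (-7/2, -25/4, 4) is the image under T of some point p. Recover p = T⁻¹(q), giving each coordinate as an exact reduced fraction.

T1 = [1 -2 0 0; 0 1 0 0; 0 0 1 0; 0 0 0 1]
T2·T1 = [-1 2 0 0; 0 -1 0 0; 0 0 -2 0; 0 0 0 1]
T3·…·T1 = [-1 2 0 -4; 0 -1 0 -6; 0 0 -2 6; 0 0 0 1]
det M = -2; M⁻¹ = [-1 -2 0 -16; 0 -1 0 -6; 0 0 -1/2 3; 0 0 0 1]
M⁻¹ · (-7/2, -25/4, 4)ᵀ = (0, 1/4, 1)ᵀ

p = (0, 1/4, 1)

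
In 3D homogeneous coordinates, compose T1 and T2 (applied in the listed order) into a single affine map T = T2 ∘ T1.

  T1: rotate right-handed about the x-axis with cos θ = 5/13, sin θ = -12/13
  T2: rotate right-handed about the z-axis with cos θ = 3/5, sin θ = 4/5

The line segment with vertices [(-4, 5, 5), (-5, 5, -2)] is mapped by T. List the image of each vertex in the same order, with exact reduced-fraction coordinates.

image vertices: (-496/65, 47/65, -35/13), (-199/65, -257/65, -70/13)

T1 rotate right-handed about the x-axis with cos θ = 5/13, sin θ = -12/13: (-4, 5, 5) → (-4, 85/13, -35/13); (-5, 5, -2) → (-5, 1/13, -70/13)
T2 rotate right-handed about the z-axis with cos θ = 3/5, sin θ = 4/5: (-4, 85/13, -35/13) → (-496/65, 47/65, -35/13); (-5, 1/13, -70/13) → (-199/65, -257/65, -70/13)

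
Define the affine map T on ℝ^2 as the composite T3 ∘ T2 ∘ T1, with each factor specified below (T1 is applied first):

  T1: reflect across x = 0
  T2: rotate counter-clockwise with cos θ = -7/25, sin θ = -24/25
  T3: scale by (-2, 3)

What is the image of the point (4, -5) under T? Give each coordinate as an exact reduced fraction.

T(p) = (184/25, 393/25)

T1 reflect across x = 0: (4, -5) → (-4, -5)
T2 rotate counter-clockwise with cos θ = -7/25, sin θ = -24/25: (-4, -5) → (-92/25, 131/25)
T3 scale by (-2, 3): (-92/25, 131/25) → (184/25, 393/25)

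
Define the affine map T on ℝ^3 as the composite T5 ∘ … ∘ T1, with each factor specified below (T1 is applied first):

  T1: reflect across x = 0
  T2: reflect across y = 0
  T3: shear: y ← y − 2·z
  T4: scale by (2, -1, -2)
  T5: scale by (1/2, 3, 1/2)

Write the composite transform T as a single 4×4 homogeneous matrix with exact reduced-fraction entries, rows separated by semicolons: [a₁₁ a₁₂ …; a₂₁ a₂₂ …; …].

T = [-1 0 0 0; 0 3 6 0; 0 0 -1 0; 0 0 0 1]

T1 = [-1 0 0 0; 0 1 0 0; 0 0 1 0; 0 0 0 1]
T2·T1 = [-1 0 0 0; 0 -1 0 0; 0 0 1 0; 0 0 0 1]
T3·…·T1 = [-1 0 0 0; 0 -1 -2 0; 0 0 1 0; 0 0 0 1]
T4·…·T1 = [-2 0 0 0; 0 1 2 0; 0 0 -2 0; 0 0 0 1]
T5·…·T1 = [-1 0 0 0; 0 3 6 0; 0 0 -1 0; 0 0 0 1]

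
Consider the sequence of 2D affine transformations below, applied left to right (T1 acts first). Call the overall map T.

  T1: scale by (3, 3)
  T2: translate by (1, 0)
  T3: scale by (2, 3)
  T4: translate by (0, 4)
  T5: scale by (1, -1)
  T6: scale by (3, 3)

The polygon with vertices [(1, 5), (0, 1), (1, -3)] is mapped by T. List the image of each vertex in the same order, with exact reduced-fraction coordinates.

image vertices: (24, -147), (6, -39), (24, 69)

T1 scale by (3, 3): (1, 5) → (3, 15); (0, 1) → (0, 3); (1, -3) → (3, -9)
T2 translate by (1, 0): (3, 15) → (4, 15); (0, 3) → (1, 3); (3, -9) → (4, -9)
T3 scale by (2, 3): (4, 15) → (8, 45); (1, 3) → (2, 9); (4, -9) → (8, -27)
T4 translate by (0, 4): (8, 45) → (8, 49); (2, 9) → (2, 13); (8, -27) → (8, -23)
T5 scale by (1, -1): (8, 49) → (8, -49); (2, 13) → (2, -13); (8, -23) → (8, 23)
T6 scale by (3, 3): (8, -49) → (24, -147); (2, -13) → (6, -39); (8, 23) → (24, 69)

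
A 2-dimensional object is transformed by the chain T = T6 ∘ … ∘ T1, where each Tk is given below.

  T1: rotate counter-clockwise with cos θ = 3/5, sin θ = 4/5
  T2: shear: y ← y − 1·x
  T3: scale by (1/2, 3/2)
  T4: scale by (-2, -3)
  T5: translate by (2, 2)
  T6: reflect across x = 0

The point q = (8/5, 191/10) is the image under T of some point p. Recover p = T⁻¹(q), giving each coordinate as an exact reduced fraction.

p = (2, -3)

T1 = [3/5 -4/5 0; 4/5 3/5 0; 0 0 1]
T2·T1 = [3/5 -4/5 0; 1/5 7/5 0; 0 0 1]
T3·…·T1 = [3/10 -2/5 0; 3/10 21/10 0; 0 0 1]
T4·…·T1 = [-3/5 4/5 0; -9/10 -63/10 0; 0 0 1]
T5·…·T1 = [-3/5 4/5 2; -9/10 -63/10 2; 0 0 1]
T6·…·T1 = [3/5 -4/5 -2; -9/10 -63/10 2; 0 0 1]
det M = -9/2; M⁻¹ = [7/5 -8/45 142/45; -1/5 -2/15 -2/15; 0 0 1]
M⁻¹ · (8/5, 191/10)ᵀ = (2, -3)ᵀ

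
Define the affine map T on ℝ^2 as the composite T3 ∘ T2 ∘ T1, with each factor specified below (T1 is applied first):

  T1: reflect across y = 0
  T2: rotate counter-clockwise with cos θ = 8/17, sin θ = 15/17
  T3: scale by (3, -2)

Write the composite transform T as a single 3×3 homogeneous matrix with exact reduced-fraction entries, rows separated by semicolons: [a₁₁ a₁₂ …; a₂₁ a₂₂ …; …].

T1 = [1 0 0; 0 -1 0; 0 0 1]
T2·T1 = [8/17 15/17 0; 15/17 -8/17 0; 0 0 1]
T3·…·T1 = [24/17 45/17 0; -30/17 16/17 0; 0 0 1]

T = [24/17 45/17 0; -30/17 16/17 0; 0 0 1]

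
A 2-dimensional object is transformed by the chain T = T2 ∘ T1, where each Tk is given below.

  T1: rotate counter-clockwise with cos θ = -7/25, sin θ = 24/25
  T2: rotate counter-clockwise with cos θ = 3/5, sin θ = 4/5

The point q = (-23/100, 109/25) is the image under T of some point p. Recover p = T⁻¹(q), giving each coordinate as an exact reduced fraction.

T1 = [-7/25 -24/25 0; 24/25 -7/25 0; 0 0 1]
T2·T1 = [-117/125 -44/125 0; 44/125 -117/125 0; 0 0 1]
det M = 1; M⁻¹ = [-117/125 44/125 0; -44/125 -117/125 0; 0 0 1]
M⁻¹ · (-23/100, 109/25)ᵀ = (7/4, -4)ᵀ

p = (7/4, -4)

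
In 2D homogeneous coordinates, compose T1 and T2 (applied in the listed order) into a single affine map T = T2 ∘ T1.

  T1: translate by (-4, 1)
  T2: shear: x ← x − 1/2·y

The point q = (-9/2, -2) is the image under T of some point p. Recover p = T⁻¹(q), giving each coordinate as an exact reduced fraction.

p = (-3/2, -3)

T1 = [1 0 -4; 0 1 1; 0 0 1]
T2·T1 = [1 -1/2 -9/2; 0 1 1; 0 0 1]
det M = 1; M⁻¹ = [1 1/2 4; 0 1 -1; 0 0 1]
M⁻¹ · (-9/2, -2)ᵀ = (-3/2, -3)ᵀ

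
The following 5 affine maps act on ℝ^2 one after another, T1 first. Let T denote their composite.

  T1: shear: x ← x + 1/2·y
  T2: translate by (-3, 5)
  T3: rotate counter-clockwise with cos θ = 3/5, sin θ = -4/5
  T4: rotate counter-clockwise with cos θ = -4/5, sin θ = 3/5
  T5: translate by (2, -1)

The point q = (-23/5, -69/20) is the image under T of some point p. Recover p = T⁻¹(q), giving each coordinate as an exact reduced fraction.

p = (-1/4, 8/5)

T1 = [1 1/2 0; 0 1 0; 0 0 1]
T2·T1 = [1 1/2 -3; 0 1 5; 0 0 1]
T3·…·T1 = [3/5 11/10 11/5; -4/5 1/5 27/5; 0 0 1]
T4·…·T1 = [0 -1 -5; 1 1/2 -3; 0 0 1]
T5·…·T1 = [0 -1 -3; 1 1/2 -4; 0 0 1]
det M = 1; M⁻¹ = [1/2 1 11/2; -1 0 -3; 0 0 1]
M⁻¹ · (-23/5, -69/20)ᵀ = (-1/4, 8/5)ᵀ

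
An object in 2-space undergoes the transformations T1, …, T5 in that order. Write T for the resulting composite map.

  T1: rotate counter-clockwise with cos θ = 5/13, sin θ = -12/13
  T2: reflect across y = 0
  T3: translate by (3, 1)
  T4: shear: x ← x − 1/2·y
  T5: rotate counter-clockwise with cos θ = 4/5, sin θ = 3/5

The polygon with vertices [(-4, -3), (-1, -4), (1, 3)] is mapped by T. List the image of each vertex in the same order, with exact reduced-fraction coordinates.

T1 rotate counter-clockwise with cos θ = 5/13, sin θ = -12/13: (-4, -3) → (-56/13, 33/13); (-1, -4) → (-53/13, -8/13); (1, 3) → (41/13, 3/13)
T2 reflect across y = 0: (-56/13, 33/13) → (-56/13, -33/13); (-53/13, -8/13) → (-53/13, 8/13); (41/13, 3/13) → (41/13, -3/13)
T3 translate by (3, 1): (-56/13, -33/13) → (-17/13, -20/13); (-53/13, 8/13) → (-14/13, 21/13); (41/13, -3/13) → (80/13, 10/13)
T4 shear: x ← x − 1/2·y: (-17/13, -20/13) → (-7/13, -20/13); (-14/13, 21/13) → (-49/26, 21/13); (80/13, 10/13) → (75/13, 10/13)
T5 rotate counter-clockwise with cos θ = 4/5, sin θ = 3/5: (-7/13, -20/13) → (32/65, -101/65); (-49/26, 21/13) → (-161/65, 21/130); (75/13, 10/13) → (54/13, 53/13)

image vertices: (32/65, -101/65), (-161/65, 21/130), (54/13, 53/13)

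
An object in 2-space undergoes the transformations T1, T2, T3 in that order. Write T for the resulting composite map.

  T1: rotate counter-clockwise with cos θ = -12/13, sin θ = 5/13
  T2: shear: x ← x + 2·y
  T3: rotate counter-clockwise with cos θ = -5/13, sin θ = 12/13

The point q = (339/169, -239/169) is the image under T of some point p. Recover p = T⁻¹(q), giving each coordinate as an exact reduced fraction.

T1 = [-12/13 -5/13 0; 5/13 -12/13 0; 0 0 1]
T2·T1 = [-2/13 -29/13 0; 5/13 -12/13 0; 0 0 1]
T3·…·T1 = [-50/169 289/169 0; -49/169 -288/169 0; 0 0 1]
det M = 1; M⁻¹ = [-288/169 -289/169 0; 49/169 -50/169 0; 0 0 1]
M⁻¹ · (339/169, -239/169)ᵀ = (-1, 1)ᵀ

p = (-1, 1)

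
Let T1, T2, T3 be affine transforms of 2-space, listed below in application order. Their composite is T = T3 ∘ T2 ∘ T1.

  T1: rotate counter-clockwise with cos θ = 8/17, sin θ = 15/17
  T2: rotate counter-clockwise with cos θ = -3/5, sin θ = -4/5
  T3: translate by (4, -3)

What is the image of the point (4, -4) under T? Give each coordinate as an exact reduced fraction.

T1 rotate counter-clockwise with cos θ = 8/17, sin θ = 15/17: (4, -4) → (92/17, 28/17)
T2 rotate counter-clockwise with cos θ = -3/5, sin θ = -4/5: (92/17, 28/17) → (-164/85, -452/85)
T3 translate by (4, -3): (-164/85, -452/85) → (176/85, -707/85)

T(p) = (176/85, -707/85)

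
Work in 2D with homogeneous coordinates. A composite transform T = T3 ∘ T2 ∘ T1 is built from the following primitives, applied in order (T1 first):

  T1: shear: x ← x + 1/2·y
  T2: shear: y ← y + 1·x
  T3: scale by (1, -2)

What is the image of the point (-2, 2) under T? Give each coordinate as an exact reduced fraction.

T(p) = (-1, -2)

T1 shear: x ← x + 1/2·y: (-2, 2) → (-1, 2)
T2 shear: y ← y + 1·x: (-1, 2) → (-1, 1)
T3 scale by (1, -2): (-1, 1) → (-1, -2)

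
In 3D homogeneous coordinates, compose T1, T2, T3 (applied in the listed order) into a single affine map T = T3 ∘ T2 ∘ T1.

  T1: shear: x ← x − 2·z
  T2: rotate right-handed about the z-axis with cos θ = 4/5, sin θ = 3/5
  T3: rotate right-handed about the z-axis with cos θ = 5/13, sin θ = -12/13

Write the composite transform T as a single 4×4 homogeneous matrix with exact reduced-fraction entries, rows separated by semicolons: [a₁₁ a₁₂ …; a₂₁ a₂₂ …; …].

T1 = [1 0 -2 0; 0 1 0 0; 0 0 1 0; 0 0 0 1]
T2·T1 = [4/5 -3/5 -8/5 0; 3/5 4/5 -6/5 0; 0 0 1 0; 0 0 0 1]
T3·…·T1 = [56/65 33/65 -112/65 0; -33/65 56/65 66/65 0; 0 0 1 0; 0 0 0 1]

T = [56/65 33/65 -112/65 0; -33/65 56/65 66/65 0; 0 0 1 0; 0 0 0 1]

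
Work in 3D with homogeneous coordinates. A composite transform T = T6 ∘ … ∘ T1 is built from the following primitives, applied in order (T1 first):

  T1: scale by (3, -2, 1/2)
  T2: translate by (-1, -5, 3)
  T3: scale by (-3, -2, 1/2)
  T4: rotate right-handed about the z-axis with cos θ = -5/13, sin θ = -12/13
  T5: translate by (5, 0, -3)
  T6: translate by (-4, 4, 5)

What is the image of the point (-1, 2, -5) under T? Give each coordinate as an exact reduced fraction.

T1 scale by (3, -2, 1/2): (-1, 2, -5) → (-3, -4, -5/2)
T2 translate by (-1, -5, 3): (-3, -4, -5/2) → (-4, -9, 1/2)
T3 scale by (-3, -2, 1/2): (-4, -9, 1/2) → (12, 18, 1/4)
T4 rotate right-handed about the z-axis with cos θ = -5/13, sin θ = -12/13: (12, 18, 1/4) → (12, -18, 1/4)
T5 translate by (5, 0, -3): (12, -18, 1/4) → (17, -18, -11/4)
T6 translate by (-4, 4, 5): (17, -18, -11/4) → (13, -14, 9/4)

T(p) = (13, -14, 9/4)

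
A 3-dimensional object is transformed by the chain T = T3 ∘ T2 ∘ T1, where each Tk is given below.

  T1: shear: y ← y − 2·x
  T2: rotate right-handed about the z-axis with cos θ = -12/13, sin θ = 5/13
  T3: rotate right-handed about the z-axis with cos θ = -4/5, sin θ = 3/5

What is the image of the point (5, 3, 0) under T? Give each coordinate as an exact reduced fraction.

T1 shear: y ← y − 2·x: (5, 3, 0) → (5, -7, 0)
T2 rotate right-handed about the z-axis with cos θ = -12/13, sin θ = 5/13: (5, -7, 0) → (-25/13, 109/13, 0)
T3 rotate right-handed about the z-axis with cos θ = -4/5, sin θ = 3/5: (-25/13, 109/13, 0) → (-227/65, -511/65, 0)

T(p) = (-227/65, -511/65, 0)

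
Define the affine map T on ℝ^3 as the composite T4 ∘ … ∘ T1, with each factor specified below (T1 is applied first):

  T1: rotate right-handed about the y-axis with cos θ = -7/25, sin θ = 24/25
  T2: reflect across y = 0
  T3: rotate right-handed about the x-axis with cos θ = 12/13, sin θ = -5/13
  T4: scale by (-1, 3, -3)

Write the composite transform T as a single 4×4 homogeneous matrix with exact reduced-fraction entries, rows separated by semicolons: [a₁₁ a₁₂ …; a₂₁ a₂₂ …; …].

T1 = [-7/25 0 24/25 0; 0 1 0 0; -24/25 0 -7/25 0; 0 0 0 1]
T2·T1 = [-7/25 0 24/25 0; 0 -1 0 0; -24/25 0 -7/25 0; 0 0 0 1]
T3·…·T1 = [-7/25 0 24/25 0; -24/65 -12/13 -7/65 0; -288/325 5/13 -84/325 0; 0 0 0 1]
T4·…·T1 = [7/25 0 -24/25 0; -72/65 -36/13 -21/65 0; 864/325 -15/13 252/325 0; 0 0 0 1]

T = [7/25 0 -24/25 0; -72/65 -36/13 -21/65 0; 864/325 -15/13 252/325 0; 0 0 0 1]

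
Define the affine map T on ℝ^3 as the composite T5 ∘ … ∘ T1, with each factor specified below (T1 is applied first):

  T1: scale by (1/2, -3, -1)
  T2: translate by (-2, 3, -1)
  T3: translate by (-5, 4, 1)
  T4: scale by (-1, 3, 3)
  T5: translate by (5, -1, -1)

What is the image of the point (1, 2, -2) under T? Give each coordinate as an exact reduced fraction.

T(p) = (23/2, 2, 5)

T1 scale by (1/2, -3, -1): (1, 2, -2) → (1/2, -6, 2)
T2 translate by (-2, 3, -1): (1/2, -6, 2) → (-3/2, -3, 1)
T3 translate by (-5, 4, 1): (-3/2, -3, 1) → (-13/2, 1, 2)
T4 scale by (-1, 3, 3): (-13/2, 1, 2) → (13/2, 3, 6)
T5 translate by (5, -1, -1): (13/2, 3, 6) → (23/2, 2, 5)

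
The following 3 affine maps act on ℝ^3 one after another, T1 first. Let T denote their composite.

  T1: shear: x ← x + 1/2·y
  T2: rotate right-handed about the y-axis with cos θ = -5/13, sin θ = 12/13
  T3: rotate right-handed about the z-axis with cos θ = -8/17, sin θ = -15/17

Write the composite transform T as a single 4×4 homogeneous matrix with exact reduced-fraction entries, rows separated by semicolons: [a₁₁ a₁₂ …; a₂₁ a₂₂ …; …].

T = [40/221 215/221 -96/221 0; 75/221 -133/442 -180/221 0; -12/13 -6/13 -5/13 0; 0 0 0 1]

T1 = [1 1/2 0 0; 0 1 0 0; 0 0 1 0; 0 0 0 1]
T2·T1 = [-5/13 -5/26 12/13 0; 0 1 0 0; -12/13 -6/13 -5/13 0; 0 0 0 1]
T3·…·T1 = [40/221 215/221 -96/221 0; 75/221 -133/442 -180/221 0; -12/13 -6/13 -5/13 0; 0 0 0 1]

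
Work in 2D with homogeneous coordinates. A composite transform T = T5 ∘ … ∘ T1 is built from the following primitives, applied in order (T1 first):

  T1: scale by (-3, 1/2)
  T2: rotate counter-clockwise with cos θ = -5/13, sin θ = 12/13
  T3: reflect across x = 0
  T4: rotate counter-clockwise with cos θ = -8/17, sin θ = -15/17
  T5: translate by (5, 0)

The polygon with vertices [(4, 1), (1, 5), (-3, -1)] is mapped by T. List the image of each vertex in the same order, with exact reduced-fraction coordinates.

T1 scale by (-3, 1/2): (4, 1) → (-12, 1/2); (1, 5) → (-3, 5/2); (-3, -1) → (9, -1/2)
T2 rotate counter-clockwise with cos θ = -5/13, sin θ = 12/13: (-12, 1/2) → (54/13, -293/26); (-3, 5/2) → (-15/13, -97/26); (9, -1/2) → (-3, 17/2)
T3 reflect across x = 0: (54/13, -293/26) → (-54/13, -293/26); (-15/13, -97/26) → (15/13, -97/26); (-3, 17/2) → (3, 17/2)
T4 rotate counter-clockwise with cos θ = -8/17, sin θ = -15/17: (-54/13, -293/26) → (-3531/442, 1982/221); (15/13, -97/26) → (-1695/442, 163/221); (3, 17/2) → (207/34, -113/17)
T5 translate by (5, 0): (-3531/442, 1982/221) → (-1321/442, 1982/221); (-1695/442, 163/221) → (515/442, 163/221); (207/34, -113/17) → (377/34, -113/17)

image vertices: (-1321/442, 1982/221), (515/442, 163/221), (377/34, -113/17)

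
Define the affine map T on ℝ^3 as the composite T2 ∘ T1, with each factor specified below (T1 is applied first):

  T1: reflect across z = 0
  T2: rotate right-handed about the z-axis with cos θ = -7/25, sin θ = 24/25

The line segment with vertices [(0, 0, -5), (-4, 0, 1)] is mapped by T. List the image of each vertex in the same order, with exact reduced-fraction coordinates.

image vertices: (0, 0, 5), (28/25, -96/25, -1)

T1 reflect across z = 0: (0, 0, -5) → (0, 0, 5); (-4, 0, 1) → (-4, 0, -1)
T2 rotate right-handed about the z-axis with cos θ = -7/25, sin θ = 24/25: (0, 0, 5) → (0, 0, 5); (-4, 0, -1) → (28/25, -96/25, -1)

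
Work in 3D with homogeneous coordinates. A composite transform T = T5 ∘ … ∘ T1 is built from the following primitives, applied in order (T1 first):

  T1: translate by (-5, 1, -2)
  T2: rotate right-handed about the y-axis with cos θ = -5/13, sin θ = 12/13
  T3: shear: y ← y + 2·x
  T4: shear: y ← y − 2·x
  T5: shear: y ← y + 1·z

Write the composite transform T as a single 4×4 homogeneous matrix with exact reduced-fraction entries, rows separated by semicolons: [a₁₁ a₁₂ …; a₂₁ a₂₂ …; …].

T1 = [1 0 0 -5; 0 1 0 1; 0 0 1 -2; 0 0 0 1]
T2·T1 = [-5/13 0 12/13 1/13; 0 1 0 1; -12/13 0 -5/13 70/13; 0 0 0 1]
T3·…·T1 = [-5/13 0 12/13 1/13; -10/13 1 24/13 15/13; -12/13 0 -5/13 70/13; 0 0 0 1]
T4·…·T1 = [-5/13 0 12/13 1/13; 0 1 0 1; -12/13 0 -5/13 70/13; 0 0 0 1]
T5·…·T1 = [-5/13 0 12/13 1/13; -12/13 1 -5/13 83/13; -12/13 0 -5/13 70/13; 0 0 0 1]

T = [-5/13 0 12/13 1/13; -12/13 1 -5/13 83/13; -12/13 0 -5/13 70/13; 0 0 0 1]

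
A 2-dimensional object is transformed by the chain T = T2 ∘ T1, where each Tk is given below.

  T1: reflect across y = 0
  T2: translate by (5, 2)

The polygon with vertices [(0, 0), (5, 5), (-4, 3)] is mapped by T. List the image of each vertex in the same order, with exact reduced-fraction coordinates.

image vertices: (5, 2), (10, -3), (1, -1)

T1 reflect across y = 0: (0, 0) → (0, 0); (5, 5) → (5, -5); (-4, 3) → (-4, -3)
T2 translate by (5, 2): (0, 0) → (5, 2); (5, -5) → (10, -3); (-4, -3) → (1, -1)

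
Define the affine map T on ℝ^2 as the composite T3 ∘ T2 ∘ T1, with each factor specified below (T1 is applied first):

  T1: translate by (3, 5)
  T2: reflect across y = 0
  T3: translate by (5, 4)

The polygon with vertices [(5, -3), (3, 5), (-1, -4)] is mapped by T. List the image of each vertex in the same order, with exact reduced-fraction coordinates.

T1 translate by (3, 5): (5, -3) → (8, 2); (3, 5) → (6, 10); (-1, -4) → (2, 1)
T2 reflect across y = 0: (8, 2) → (8, -2); (6, 10) → (6, -10); (2, 1) → (2, -1)
T3 translate by (5, 4): (8, -2) → (13, 2); (6, -10) → (11, -6); (2, -1) → (7, 3)

image vertices: (13, 2), (11, -6), (7, 3)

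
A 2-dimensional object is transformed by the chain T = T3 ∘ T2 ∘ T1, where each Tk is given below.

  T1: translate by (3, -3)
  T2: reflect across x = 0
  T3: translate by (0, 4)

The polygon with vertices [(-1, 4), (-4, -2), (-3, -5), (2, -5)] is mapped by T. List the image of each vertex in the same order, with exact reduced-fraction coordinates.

T1 translate by (3, -3): (-1, 4) → (2, 1); (-4, -2) → (-1, -5); (-3, -5) → (0, -8); (2, -5) → (5, -8)
T2 reflect across x = 0: (2, 1) → (-2, 1); (-1, -5) → (1, -5); (0, -8) → (0, -8); (5, -8) → (-5, -8)
T3 translate by (0, 4): (-2, 1) → (-2, 5); (1, -5) → (1, -1); (0, -8) → (0, -4); (-5, -8) → (-5, -4)

image vertices: (-2, 5), (1, -1), (0, -4), (-5, -4)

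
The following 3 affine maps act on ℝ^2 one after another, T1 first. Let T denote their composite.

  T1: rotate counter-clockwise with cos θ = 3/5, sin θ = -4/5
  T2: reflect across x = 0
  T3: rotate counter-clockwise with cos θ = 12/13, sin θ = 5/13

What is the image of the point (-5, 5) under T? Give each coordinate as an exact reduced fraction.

T1 rotate counter-clockwise with cos θ = 3/5, sin θ = -4/5: (-5, 5) → (1, 7)
T2 reflect across x = 0: (1, 7) → (-1, 7)
T3 rotate counter-clockwise with cos θ = 12/13, sin θ = 5/13: (-1, 7) → (-47/13, 79/13)

T(p) = (-47/13, 79/13)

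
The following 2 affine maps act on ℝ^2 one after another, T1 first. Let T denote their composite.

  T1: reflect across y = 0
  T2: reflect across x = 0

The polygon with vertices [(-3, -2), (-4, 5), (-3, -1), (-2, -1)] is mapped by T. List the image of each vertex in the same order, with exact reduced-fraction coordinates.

image vertices: (3, 2), (4, -5), (3, 1), (2, 1)

T1 reflect across y = 0: (-3, -2) → (-3, 2); (-4, 5) → (-4, -5); (-3, -1) → (-3, 1); (-2, -1) → (-2, 1)
T2 reflect across x = 0: (-3, 2) → (3, 2); (-4, -5) → (4, -5); (-3, 1) → (3, 1); (-2, 1) → (2, 1)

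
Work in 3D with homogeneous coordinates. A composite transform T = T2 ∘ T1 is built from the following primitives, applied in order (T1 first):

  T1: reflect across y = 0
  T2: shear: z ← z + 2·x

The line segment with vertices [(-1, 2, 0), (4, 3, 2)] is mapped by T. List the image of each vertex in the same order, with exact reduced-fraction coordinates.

image vertices: (-1, -2, -2), (4, -3, 10)

T1 reflect across y = 0: (-1, 2, 0) → (-1, -2, 0); (4, 3, 2) → (4, -3, 2)
T2 shear: z ← z + 2·x: (-1, -2, 0) → (-1, -2, -2); (4, -3, 2) → (4, -3, 10)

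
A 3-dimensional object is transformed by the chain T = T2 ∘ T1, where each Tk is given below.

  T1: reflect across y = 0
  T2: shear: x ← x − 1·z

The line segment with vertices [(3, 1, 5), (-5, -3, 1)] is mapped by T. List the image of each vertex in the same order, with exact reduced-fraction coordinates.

image vertices: (-2, -1, 5), (-6, 3, 1)

T1 reflect across y = 0: (3, 1, 5) → (3, -1, 5); (-5, -3, 1) → (-5, 3, 1)
T2 shear: x ← x − 1·z: (3, -1, 5) → (-2, -1, 5); (-5, 3, 1) → (-6, 3, 1)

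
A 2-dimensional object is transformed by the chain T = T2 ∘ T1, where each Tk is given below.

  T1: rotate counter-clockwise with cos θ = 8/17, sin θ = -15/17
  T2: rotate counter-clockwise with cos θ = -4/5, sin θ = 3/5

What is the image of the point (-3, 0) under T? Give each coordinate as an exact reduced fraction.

T1 rotate counter-clockwise with cos θ = 8/17, sin θ = -15/17: (-3, 0) → (-24/17, 45/17)
T2 rotate counter-clockwise with cos θ = -4/5, sin θ = 3/5: (-24/17, 45/17) → (-39/85, -252/85)

T(p) = (-39/85, -252/85)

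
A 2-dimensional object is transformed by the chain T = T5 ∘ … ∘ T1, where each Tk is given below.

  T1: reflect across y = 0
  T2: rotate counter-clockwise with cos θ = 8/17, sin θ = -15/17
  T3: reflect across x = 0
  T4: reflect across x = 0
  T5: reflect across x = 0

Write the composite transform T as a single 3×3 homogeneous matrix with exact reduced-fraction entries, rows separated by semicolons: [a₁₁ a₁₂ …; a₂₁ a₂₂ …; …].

T = [-8/17 15/17 0; -15/17 -8/17 0; 0 0 1]

T1 = [1 0 0; 0 -1 0; 0 0 1]
T2·T1 = [8/17 -15/17 0; -15/17 -8/17 0; 0 0 1]
T3·…·T1 = [-8/17 15/17 0; -15/17 -8/17 0; 0 0 1]
T4·…·T1 = [8/17 -15/17 0; -15/17 -8/17 0; 0 0 1]
T5·…·T1 = [-8/17 15/17 0; -15/17 -8/17 0; 0 0 1]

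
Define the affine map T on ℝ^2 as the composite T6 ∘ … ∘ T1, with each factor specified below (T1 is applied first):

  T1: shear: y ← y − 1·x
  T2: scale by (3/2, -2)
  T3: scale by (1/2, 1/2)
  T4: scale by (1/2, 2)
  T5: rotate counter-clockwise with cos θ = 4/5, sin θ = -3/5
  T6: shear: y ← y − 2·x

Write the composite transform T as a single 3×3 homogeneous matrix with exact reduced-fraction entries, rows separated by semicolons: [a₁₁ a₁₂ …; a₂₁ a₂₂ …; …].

T = [3/2 -6/5 0; -13/8 4/5 0; 0 0 1]

T1 = [1 0 0; -1 1 0; 0 0 1]
T2·T1 = [3/2 0 0; 2 -2 0; 0 0 1]
T3·…·T1 = [3/4 0 0; 1 -1 0; 0 0 1]
T4·…·T1 = [3/8 0 0; 2 -2 0; 0 0 1]
T5·…·T1 = [3/2 -6/5 0; 11/8 -8/5 0; 0 0 1]
T6·…·T1 = [3/2 -6/5 0; -13/8 4/5 0; 0 0 1]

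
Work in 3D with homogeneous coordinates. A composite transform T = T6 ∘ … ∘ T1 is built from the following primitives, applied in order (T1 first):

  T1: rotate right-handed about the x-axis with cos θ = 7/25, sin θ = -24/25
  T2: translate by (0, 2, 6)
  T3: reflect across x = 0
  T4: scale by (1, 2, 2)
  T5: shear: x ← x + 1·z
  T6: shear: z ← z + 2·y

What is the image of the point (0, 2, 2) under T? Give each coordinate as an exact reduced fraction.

T(p) = (232/25, 224/25, 136/5)

T1 rotate right-handed about the x-axis with cos θ = 7/25, sin θ = -24/25: (0, 2, 2) → (0, 62/25, -34/25)
T2 translate by (0, 2, 6): (0, 62/25, -34/25) → (0, 112/25, 116/25)
T3 reflect across x = 0: (0, 112/25, 116/25) → (0, 112/25, 116/25)
T4 scale by (1, 2, 2): (0, 112/25, 116/25) → (0, 224/25, 232/25)
T5 shear: x ← x + 1·z: (0, 224/25, 232/25) → (232/25, 224/25, 232/25)
T6 shear: z ← z + 2·y: (232/25, 224/25, 232/25) → (232/25, 224/25, 136/5)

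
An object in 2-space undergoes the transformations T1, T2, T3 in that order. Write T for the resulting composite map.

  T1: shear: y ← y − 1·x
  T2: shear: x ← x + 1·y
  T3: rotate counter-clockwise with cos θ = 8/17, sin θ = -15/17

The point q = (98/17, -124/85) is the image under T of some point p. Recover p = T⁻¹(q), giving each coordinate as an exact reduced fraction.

p = (-2/5, 4)

T1 = [1 0 0; -1 1 0; 0 0 1]
T2·T1 = [0 1 0; -1 1 0; 0 0 1]
T3·…·T1 = [-15/17 23/17 0; -8/17 -7/17 0; 0 0 1]
det M = 1; M⁻¹ = [-7/17 -23/17 0; 8/17 -15/17 0; 0 0 1]
M⁻¹ · (98/17, -124/85)ᵀ = (-2/5, 4)ᵀ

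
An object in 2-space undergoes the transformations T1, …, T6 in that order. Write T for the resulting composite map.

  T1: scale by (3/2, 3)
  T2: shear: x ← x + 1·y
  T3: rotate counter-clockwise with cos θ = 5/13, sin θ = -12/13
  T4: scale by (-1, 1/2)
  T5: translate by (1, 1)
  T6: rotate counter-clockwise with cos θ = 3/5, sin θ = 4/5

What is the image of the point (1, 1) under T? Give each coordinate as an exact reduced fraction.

T1 scale by (3/2, 3): (1, 1) → (3/2, 3)
T2 shear: x ← x + 1·y: (3/2, 3) → (9/2, 3)
T3 rotate counter-clockwise with cos θ = 5/13, sin θ = -12/13: (9/2, 3) → (9/2, -3)
T4 scale by (-1, 1/2): (9/2, -3) → (-9/2, -3/2)
T5 translate by (1, 1): (-9/2, -3/2) → (-7/2, -1/2)
T6 rotate counter-clockwise with cos θ = 3/5, sin θ = 4/5: (-7/2, -1/2) → (-17/10, -31/10)

T(p) = (-17/10, -31/10)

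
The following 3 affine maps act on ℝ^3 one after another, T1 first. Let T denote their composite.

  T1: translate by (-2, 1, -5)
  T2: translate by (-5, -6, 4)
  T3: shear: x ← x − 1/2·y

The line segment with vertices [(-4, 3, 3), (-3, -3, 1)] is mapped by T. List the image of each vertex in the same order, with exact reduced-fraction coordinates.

T1 translate by (-2, 1, -5): (-4, 3, 3) → (-6, 4, -2); (-3, -3, 1) → (-5, -2, -4)
T2 translate by (-5, -6, 4): (-6, 4, -2) → (-11, -2, 2); (-5, -2, -4) → (-10, -8, 0)
T3 shear: x ← x − 1/2·y: (-11, -2, 2) → (-10, -2, 2); (-10, -8, 0) → (-6, -8, 0)

image vertices: (-10, -2, 2), (-6, -8, 0)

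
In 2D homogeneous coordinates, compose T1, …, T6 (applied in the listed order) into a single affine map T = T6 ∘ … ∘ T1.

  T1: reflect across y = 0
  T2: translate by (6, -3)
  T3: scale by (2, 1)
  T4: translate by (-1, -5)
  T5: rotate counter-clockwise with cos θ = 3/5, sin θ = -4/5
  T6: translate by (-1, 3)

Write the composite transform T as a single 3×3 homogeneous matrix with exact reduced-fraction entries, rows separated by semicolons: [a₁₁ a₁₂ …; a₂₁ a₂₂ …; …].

T1 = [1 0 0; 0 -1 0; 0 0 1]
T2·T1 = [1 0 6; 0 -1 -3; 0 0 1]
T3·…·T1 = [2 0 12; 0 -1 -3; 0 0 1]
T4·…·T1 = [2 0 11; 0 -1 -8; 0 0 1]
T5·…·T1 = [6/5 -4/5 1/5; -8/5 -3/5 -68/5; 0 0 1]
T6·…·T1 = [6/5 -4/5 -4/5; -8/5 -3/5 -53/5; 0 0 1]

T = [6/5 -4/5 -4/5; -8/5 -3/5 -53/5; 0 0 1]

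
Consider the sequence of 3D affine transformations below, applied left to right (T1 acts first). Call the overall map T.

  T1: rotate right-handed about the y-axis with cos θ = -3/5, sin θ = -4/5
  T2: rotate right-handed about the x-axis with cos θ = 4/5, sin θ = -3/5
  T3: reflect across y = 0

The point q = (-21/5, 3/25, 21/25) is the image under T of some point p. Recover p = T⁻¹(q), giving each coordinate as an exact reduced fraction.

p = (3, -3/5, 3)

T1 = [-3/5 0 -4/5 0; 0 1 0 0; 4/5 0 -3/5 0; 0 0 0 1]
T2·T1 = [-3/5 0 -4/5 0; 12/25 4/5 -9/25 0; 16/25 -3/5 -12/25 0; 0 0 0 1]
T3·…·T1 = [-3/5 0 -4/5 0; -12/25 -4/5 9/25 0; 16/25 -3/5 -12/25 0; 0 0 0 1]
det M = -1; M⁻¹ = [-3/5 -12/25 16/25 0; 0 -4/5 -3/5 0; -4/5 9/25 -12/25 0; 0 0 0 1]
M⁻¹ · (-21/5, 3/25, 21/25)ᵀ = (3, -3/5, 3)ᵀ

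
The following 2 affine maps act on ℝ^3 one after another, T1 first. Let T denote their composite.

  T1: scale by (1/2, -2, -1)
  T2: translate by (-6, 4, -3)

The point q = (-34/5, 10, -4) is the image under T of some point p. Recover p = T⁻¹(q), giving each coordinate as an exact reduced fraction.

T1 = [1/2 0 0 0; 0 -2 0 0; 0 0 -1 0; 0 0 0 1]
T2·T1 = [1/2 0 0 -6; 0 -2 0 4; 0 0 -1 -3; 0 0 0 1]
det M = 1; M⁻¹ = [2 0 0 12; 0 -1/2 0 2; 0 0 -1 -3; 0 0 0 1]
M⁻¹ · (-34/5, 10, -4)ᵀ = (-8/5, -3, 1)ᵀ

p = (-8/5, -3, 1)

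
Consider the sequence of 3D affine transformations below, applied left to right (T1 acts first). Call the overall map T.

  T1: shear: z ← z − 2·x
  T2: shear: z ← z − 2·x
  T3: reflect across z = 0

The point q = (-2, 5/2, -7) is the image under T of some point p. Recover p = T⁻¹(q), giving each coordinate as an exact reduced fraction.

T1 = [1 0 0 0; 0 1 0 0; -2 0 1 0; 0 0 0 1]
T2·T1 = [1 0 0 0; 0 1 0 0; -4 0 1 0; 0 0 0 1]
T3·…·T1 = [1 0 0 0; 0 1 0 0; 4 0 -1 0; 0 0 0 1]
det M = -1; M⁻¹ = [1 0 0 0; 0 1 0 0; 4 0 -1 0; 0 0 0 1]
M⁻¹ · (-2, 5/2, -7)ᵀ = (-2, 5/2, -1)ᵀ

p = (-2, 5/2, -1)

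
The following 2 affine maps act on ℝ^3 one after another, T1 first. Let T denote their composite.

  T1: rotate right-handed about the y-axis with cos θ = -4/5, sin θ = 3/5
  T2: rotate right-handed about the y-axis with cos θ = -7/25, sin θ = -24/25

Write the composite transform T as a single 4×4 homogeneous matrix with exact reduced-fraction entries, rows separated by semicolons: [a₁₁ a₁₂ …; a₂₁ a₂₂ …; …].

T1 = [-4/5 0 3/5 0; 0 1 0 0; -3/5 0 -4/5 0; 0 0 0 1]
T2·T1 = [4/5 0 3/5 0; 0 1 0 0; -3/5 0 4/5 0; 0 0 0 1]

T = [4/5 0 3/5 0; 0 1 0 0; -3/5 0 4/5 0; 0 0 0 1]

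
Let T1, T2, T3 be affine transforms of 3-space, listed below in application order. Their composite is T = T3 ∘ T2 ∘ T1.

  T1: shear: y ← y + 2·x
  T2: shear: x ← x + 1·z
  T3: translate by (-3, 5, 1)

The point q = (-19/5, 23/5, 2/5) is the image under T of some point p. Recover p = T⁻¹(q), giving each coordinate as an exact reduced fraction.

T1 = [1 0 0 0; 2 1 0 0; 0 0 1 0; 0 0 0 1]
T2·T1 = [1 0 1 0; 2 1 0 0; 0 0 1 0; 0 0 0 1]
T3·…·T1 = [1 0 1 -3; 2 1 0 5; 0 0 1 1; 0 0 0 1]
det M = 1; M⁻¹ = [1 0 -1 4; -2 1 2 -13; 0 0 1 -1; 0 0 0 1]
M⁻¹ · (-19/5, 23/5, 2/5)ᵀ = (-1/5, 0, -3/5)ᵀ

p = (-1/5, 0, -3/5)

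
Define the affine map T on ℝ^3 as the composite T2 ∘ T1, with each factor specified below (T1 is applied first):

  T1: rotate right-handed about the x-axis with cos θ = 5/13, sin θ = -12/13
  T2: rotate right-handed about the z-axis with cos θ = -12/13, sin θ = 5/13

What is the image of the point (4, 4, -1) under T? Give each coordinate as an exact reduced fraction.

T1 rotate right-handed about the x-axis with cos θ = 5/13, sin θ = -12/13: (4, 4, -1) → (4, 8/13, -53/13)
T2 rotate right-handed about the z-axis with cos θ = -12/13, sin θ = 5/13: (4, 8/13, -53/13) → (-664/169, 164/169, -53/13)

T(p) = (-664/169, 164/169, -53/13)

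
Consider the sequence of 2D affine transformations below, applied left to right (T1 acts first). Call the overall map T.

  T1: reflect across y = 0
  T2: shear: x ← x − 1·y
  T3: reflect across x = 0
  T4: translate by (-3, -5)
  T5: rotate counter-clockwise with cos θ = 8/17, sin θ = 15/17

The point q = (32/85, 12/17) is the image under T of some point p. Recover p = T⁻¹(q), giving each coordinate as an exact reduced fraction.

p = (6/5, -5)

T1 = [1 0 0; 0 -1 0; 0 0 1]
T2·T1 = [1 1 0; 0 -1 0; 0 0 1]
T3·…·T1 = [-1 -1 0; 0 -1 0; 0 0 1]
T4·…·T1 = [-1 -1 -3; 0 -1 -5; 0 0 1]
T5·…·T1 = [-8/17 7/17 3; -15/17 -23/17 -5; 0 0 1]
det M = 1; M⁻¹ = [-23/17 -7/17 2; 15/17 -8/17 -5; 0 0 1]
M⁻¹ · (32/85, 12/17)ᵀ = (6/5, -5)ᵀ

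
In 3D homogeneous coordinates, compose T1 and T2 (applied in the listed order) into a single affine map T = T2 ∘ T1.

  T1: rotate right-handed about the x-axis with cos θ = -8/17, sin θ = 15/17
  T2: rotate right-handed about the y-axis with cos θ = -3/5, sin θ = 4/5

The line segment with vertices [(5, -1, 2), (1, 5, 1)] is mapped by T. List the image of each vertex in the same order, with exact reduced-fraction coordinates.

T1 rotate right-handed about the x-axis with cos θ = -8/17, sin θ = 15/17: (5, -1, 2) → (5, -22/17, -31/17); (1, 5, 1) → (1, -55/17, 67/17)
T2 rotate right-handed about the y-axis with cos θ = -3/5, sin θ = 4/5: (5, -22/17, -31/17) → (-379/85, -22/17, -247/85); (1, -55/17, 67/17) → (217/85, -55/17, -269/85)

image vertices: (-379/85, -22/17, -247/85), (217/85, -55/17, -269/85)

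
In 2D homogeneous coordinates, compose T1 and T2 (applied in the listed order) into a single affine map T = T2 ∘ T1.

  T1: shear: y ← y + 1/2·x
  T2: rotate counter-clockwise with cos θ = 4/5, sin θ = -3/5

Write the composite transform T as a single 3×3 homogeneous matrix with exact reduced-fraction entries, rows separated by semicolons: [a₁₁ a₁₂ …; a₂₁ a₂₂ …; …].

T = [11/10 3/5 0; -1/5 4/5 0; 0 0 1]

T1 = [1 0 0; 1/2 1 0; 0 0 1]
T2·T1 = [11/10 3/5 0; -1/5 4/5 0; 0 0 1]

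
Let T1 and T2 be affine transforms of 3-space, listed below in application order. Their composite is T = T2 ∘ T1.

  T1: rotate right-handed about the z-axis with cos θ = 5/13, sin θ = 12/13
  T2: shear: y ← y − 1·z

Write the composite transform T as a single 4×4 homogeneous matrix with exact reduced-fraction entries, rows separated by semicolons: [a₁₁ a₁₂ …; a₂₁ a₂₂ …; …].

T = [5/13 -12/13 0 0; 12/13 5/13 -1 0; 0 0 1 0; 0 0 0 1]

T1 = [5/13 -12/13 0 0; 12/13 5/13 0 0; 0 0 1 0; 0 0 0 1]
T2·T1 = [5/13 -12/13 0 0; 12/13 5/13 -1 0; 0 0 1 0; 0 0 0 1]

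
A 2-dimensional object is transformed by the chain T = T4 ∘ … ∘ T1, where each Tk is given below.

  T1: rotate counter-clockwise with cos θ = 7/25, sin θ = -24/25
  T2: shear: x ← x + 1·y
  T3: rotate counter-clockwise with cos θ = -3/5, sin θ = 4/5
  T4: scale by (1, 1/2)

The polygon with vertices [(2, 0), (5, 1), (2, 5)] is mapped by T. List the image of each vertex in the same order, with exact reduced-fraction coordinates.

T1 rotate counter-clockwise with cos θ = 7/25, sin θ = -24/25: (2, 0) → (14/25, -48/25); (5, 1) → (59/25, -113/25); (2, 5) → (134/25, -13/25)
T2 shear: x ← x + 1·y: (14/25, -48/25) → (-34/25, -48/25); (59/25, -113/25) → (-54/25, -113/25); (134/25, -13/25) → (121/25, -13/25)
T3 rotate counter-clockwise with cos θ = -3/5, sin θ = 4/5: (-34/25, -48/25) → (294/125, 8/125); (-54/25, -113/25) → (614/125, 123/125); (121/25, -13/25) → (-311/125, 523/125)
T4 scale by (1, 1/2): (294/125, 8/125) → (294/125, 4/125); (614/125, 123/125) → (614/125, 123/250); (-311/125, 523/125) → (-311/125, 523/250)

image vertices: (294/125, 4/125), (614/125, 123/250), (-311/125, 523/250)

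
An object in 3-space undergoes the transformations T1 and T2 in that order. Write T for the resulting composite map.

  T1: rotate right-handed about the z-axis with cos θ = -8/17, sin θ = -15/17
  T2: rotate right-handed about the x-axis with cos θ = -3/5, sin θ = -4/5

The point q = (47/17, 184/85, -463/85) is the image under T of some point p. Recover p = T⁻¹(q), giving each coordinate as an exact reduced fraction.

p = (-4, 1, 5)

T1 = [-8/17 15/17 0 0; -15/17 -8/17 0 0; 0 0 1 0; 0 0 0 1]
T2·T1 = [-8/17 15/17 0 0; 9/17 24/85 4/5 0; 12/17 32/85 -3/5 0; 0 0 0 1]
det M = 1; M⁻¹ = [-8/17 9/17 12/17 0; 15/17 24/85 32/85 0; 0 4/5 -3/5 0; 0 0 0 1]
M⁻¹ · (47/17, 184/85, -463/85)ᵀ = (-4, 1, 5)ᵀ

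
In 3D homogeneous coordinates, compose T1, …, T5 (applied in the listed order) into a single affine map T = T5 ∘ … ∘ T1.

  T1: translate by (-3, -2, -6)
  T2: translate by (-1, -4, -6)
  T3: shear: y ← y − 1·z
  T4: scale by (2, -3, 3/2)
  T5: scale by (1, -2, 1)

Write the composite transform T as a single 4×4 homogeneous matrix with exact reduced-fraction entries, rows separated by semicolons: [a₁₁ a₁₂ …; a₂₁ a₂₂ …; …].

T = [2 0 0 -8; 0 6 -6 36; 0 0 3/2 -18; 0 0 0 1]

T1 = [1 0 0 -3; 0 1 0 -2; 0 0 1 -6; 0 0 0 1]
T2·T1 = [1 0 0 -4; 0 1 0 -6; 0 0 1 -12; 0 0 0 1]
T3·…·T1 = [1 0 0 -4; 0 1 -1 6; 0 0 1 -12; 0 0 0 1]
T4·…·T1 = [2 0 0 -8; 0 -3 3 -18; 0 0 3/2 -18; 0 0 0 1]
T5·…·T1 = [2 0 0 -8; 0 6 -6 36; 0 0 3/2 -18; 0 0 0 1]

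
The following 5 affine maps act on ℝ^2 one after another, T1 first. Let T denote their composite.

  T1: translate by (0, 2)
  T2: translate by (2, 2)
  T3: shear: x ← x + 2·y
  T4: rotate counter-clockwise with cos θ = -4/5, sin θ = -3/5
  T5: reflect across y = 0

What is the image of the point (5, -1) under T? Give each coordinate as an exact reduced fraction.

T(p) = (-43/5, 51/5)

T1 translate by (0, 2): (5, -1) → (5, 1)
T2 translate by (2, 2): (5, 1) → (7, 3)
T3 shear: x ← x + 2·y: (7, 3) → (13, 3)
T4 rotate counter-clockwise with cos θ = -4/5, sin θ = -3/5: (13, 3) → (-43/5, -51/5)
T5 reflect across y = 0: (-43/5, -51/5) → (-43/5, 51/5)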